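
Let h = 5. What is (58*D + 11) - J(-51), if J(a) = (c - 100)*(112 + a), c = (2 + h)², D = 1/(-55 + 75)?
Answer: 31249/10 ≈ 3124.9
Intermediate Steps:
D = 1/20 ≈ 0.050000
c = 49 (c = (2 + 5)² = 7² = 49)
J(a) = -5712 - 51*a (J(a) = (49 - 100)*(112 + a) = -51*(112 + a) = -5712 - 51*a)
(58*D + 11) - J(-51) = (58*(1/20) + 11) - (-5712 - 51*(-51)) = (29/10 + 11) - (-5712 + 2601) = 139/10 - 1*(-3111) = 139/10 + 3111 = 31249/10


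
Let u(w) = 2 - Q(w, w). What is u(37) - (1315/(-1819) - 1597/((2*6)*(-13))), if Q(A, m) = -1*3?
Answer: -1280983/283764 ≈ -4.5143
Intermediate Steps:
Q(A, m) = -3
u(w) = 5 (u(w) = 2 - 1*(-3) = 2 + 3 = 5)
u(37) - (1315/(-1819) - 1597/((2*6)*(-13))) = 5 - (1315/(-1819) - 1597/((2*6)*(-13))) = 5 - (1315*(-1/1819) - 1597/(12*(-13))) = 5 - (-1315/1819 - 1597/(-156)) = 5 - (-1315/1819 - 1597*(-1/156)) = 5 - (-1315/1819 + 1597/156) = 5 - 1*2699803/283764 = 5 - 2699803/283764 = -1280983/283764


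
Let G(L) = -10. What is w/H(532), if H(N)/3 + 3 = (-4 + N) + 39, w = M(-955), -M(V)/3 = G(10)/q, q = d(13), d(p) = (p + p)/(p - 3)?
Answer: 25/3666 ≈ 0.0068194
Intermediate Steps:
d(p) = 2*p/(-3 + p) (d(p) = (2*p)/(-3 + p) = 2*p/(-3 + p))
q = 13/5 (q = 2*13/(-3 + 13) = 2*13/10 = 2*13*(⅒) = 13/5 ≈ 2.6000)
M(V) = 150/13 (M(V) = -(-30)/13/5 = -(-30)*5/13 = -3*(-50/13) = 150/13)
w = 150/13 ≈ 11.538
H(N) = 96 + 3*N (H(N) = -9 + 3*((-4 + N) + 39) = -9 + 3*(35 + N) = -9 + (105 + 3*N) = 96 + 3*N)
w/H(532) = 150/(13*(96 + 3*532)) = 150/(13*(96 + 1596)) = (150/13)/1692 = (150/13)*(1/1692) = 25/3666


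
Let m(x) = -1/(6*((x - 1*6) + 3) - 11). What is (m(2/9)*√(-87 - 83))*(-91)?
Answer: -273*I*√170/83 ≈ -42.885*I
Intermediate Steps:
m(x) = -1/(-29 + 6*x) (m(x) = -1/(6*((x - 6) + 3) - 11) = -1/(6*((-6 + x) + 3) - 11) = -1/(6*(-3 + x) - 11) = -1/((-18 + 6*x) - 11) = -1/(-29 + 6*x))
(m(2/9)*√(-87 - 83))*(-91) = ((-1/(-29 + 6*(2/9)))*√(-87 - 83))*(-91) = ((-1/(-29 + 6*(2*(⅑))))*√(-170))*(-91) = ((-1/(-29 + 6*(2/9)))*(I*√170))*(-91) = ((-1/(-29 + 4/3))*(I*√170))*(-91) = ((-1/(-83/3))*(I*√170))*(-91) = ((-1*(-3/83))*(I*√170))*(-91) = (3*(I*√170)/83)*(-91) = (3*I*√170/83)*(-91) = -273*I*√170/83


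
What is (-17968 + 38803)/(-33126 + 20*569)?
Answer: -20835/21746 ≈ -0.95811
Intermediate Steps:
(-17968 + 38803)/(-33126 + 20*569) = 20835/(-33126 + 11380) = 20835/(-21746) = 20835*(-1/21746) = -20835/21746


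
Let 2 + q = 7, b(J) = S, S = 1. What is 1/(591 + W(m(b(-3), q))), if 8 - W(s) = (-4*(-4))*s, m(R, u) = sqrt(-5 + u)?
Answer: 1/599 ≈ 0.0016694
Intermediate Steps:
b(J) = 1
q = 5 (q = -2 + 7 = 5)
W(s) = 8 - 16*s (W(s) = 8 - (-4*(-4))*s = 8 - 16*s)
1/(591 + W(m(b(-3), q))) = 1/(591 + (8 - 16*sqrt(-5 + 5))) = 1/(591 + (8 - 16*sqrt(0))) = 1/(591 + (8 - 16*0)) = 1/(591 + (8 + 0)) = 1/(591 + 8) = 1/599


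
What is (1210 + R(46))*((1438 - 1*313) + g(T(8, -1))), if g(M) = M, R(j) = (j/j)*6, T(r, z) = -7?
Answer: 1359488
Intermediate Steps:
R(j) = 6 (R(j) = 1*6 = 6)
(1210 + R(46))*((1438 - 1*313) + g(T(8, -1))) = (1210 + 6)*((1438 - 1*313) - 7) = 1216*((1438 - 313) - 7) = 1216*(1125 - 7) = 1216*1118 = 1359488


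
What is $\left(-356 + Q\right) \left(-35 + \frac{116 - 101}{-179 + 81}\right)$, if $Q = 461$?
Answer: $- \frac{51675}{14} \approx -3691.1$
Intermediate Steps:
$\left(-356 + Q\right) \left(-35 + \frac{116 - 101}{-179 + 81}\right) = \left(-356 + 461\right) \left(-35 + \frac{116 - 101}{-179 + 81}\right) = 105 \left(-35 + \frac{15}{-98}\right) = 105 \left(-35 + 15 \left(- \frac{1}{98}\right)\right) = 105 \left(-35 - \frac{15}{98}\right) = 105 \left(- \frac{3445}{98}\right) = - \frac{51675}{14}$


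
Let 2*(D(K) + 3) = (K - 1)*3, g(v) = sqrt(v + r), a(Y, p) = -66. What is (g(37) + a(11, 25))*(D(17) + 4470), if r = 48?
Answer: -296406 + 4491*sqrt(85) ≈ -2.5500e+5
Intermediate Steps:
g(v) = sqrt(48 + v) (g(v) = sqrt(v + 48) = sqrt(48 + v))
D(K) = -9/2 + 3*K/2 (D(K) = -3 + ((K - 1)*3)/2 = -3 + ((-1 + K)*3)/2 = -3 + (-3 + 3*K)/2 = -3 + (-3/2 + 3*K/2) = -9/2 + 3*K/2)
(g(37) + a(11, 25))*(D(17) + 4470) = (sqrt(48 + 37) - 66)*((-9/2 + (3/2)*17) + 4470) = (sqrt(85) - 66)*((-9/2 + 51/2) + 4470) = (-66 + sqrt(85))*(21 + 4470) = (-66 + sqrt(85))*4491 = -296406 + 4491*sqrt(85)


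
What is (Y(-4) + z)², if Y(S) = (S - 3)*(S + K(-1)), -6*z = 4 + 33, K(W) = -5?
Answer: 116281/36 ≈ 3230.0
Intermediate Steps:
z = -37/6 (z = -(4 + 33)/6 = -⅙*37 = -37/6 ≈ -6.1667)
Y(S) = (-5 + S)*(-3 + S) (Y(S) = (S - 3)*(S - 5) = (-3 + S)*(-5 + S) = (-5 + S)*(-3 + S))
(Y(-4) + z)² = ((15 + (-4)² - 8*(-4)) - 37/6)² = ((15 + 16 + 32) - 37/6)² = (63 - 37/6)² = (341/6)² = 116281/36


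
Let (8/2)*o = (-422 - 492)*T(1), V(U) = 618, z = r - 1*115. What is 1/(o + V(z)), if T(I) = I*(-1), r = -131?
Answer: 2/1693 ≈ 0.0011813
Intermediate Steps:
z = -246 (z = -131 - 1*115 = -131 - 115 = -246)
T(I) = -I
o = 457/2 (o = ((-422 - 492)*(-1*1))/4 = (-914*(-1))/4 = (¼)*914 = 457/2 ≈ 228.50)
1/(o + V(z)) = 1/(457/2 + 618) = 1/(1693/2) = 2/1693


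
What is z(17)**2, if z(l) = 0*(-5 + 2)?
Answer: 0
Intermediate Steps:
z(l) = 0 (z(l) = 0*(-3) = 0)
z(17)**2 = 0**2 = 0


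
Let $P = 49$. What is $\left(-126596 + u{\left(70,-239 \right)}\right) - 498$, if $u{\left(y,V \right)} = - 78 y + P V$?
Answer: $-144265$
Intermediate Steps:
$u{\left(y,V \right)} = - 78 y + 49 V$
$\left(-126596 + u{\left(70,-239 \right)}\right) - 498 = \left(-126596 + \left(\left(-78\right) 70 + 49 \left(-239\right)\right)\right) - 498 = \left(-126596 - 17171\right) - 498 = -143767 - 498 = -144265$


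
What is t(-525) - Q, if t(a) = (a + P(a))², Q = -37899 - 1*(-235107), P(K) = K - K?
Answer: 78417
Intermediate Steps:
P(K) = 0
Q = 197208 (Q = -37899 + 235107 = 197208)
t(a) = a² (t(a) = (a + 0)² = a²)
t(-525) - Q = (-525)² - 1*197208 = 275625 - 197208 = 78417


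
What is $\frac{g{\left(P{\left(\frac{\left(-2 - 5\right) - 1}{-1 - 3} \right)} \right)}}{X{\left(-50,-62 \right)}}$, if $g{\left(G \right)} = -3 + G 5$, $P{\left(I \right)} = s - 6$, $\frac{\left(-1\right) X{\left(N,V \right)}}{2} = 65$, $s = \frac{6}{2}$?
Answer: $\frac{9}{65} \approx 0.13846$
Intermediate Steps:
$s = 3$ ($s = 6 \cdot \frac{1}{2} = 3$)
$X{\left(N,V \right)} = -130$ ($X{\left(N,V \right)} = \left(-2\right) 65 = -130$)
$P{\left(I \right)} = -3$ ($P{\left(I \right)} = 3 - 6 = -3$)
$g{\left(G \right)} = -3 + 5 G$
$\frac{g{\left(P{\left(\frac{\left(-2 - 5\right) - 1}{-1 - 3} \right)} \right)}}{X{\left(-50,-62 \right)}} = \frac{-3 + 5 \left(-3\right)}{-130} = \left(-3 - 15\right) \left(- \frac{1}{130}\right) = \left(-18\right) \left(- \frac{1}{130}\right) = \frac{9}{65}$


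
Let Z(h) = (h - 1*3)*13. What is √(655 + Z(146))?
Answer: √2514 ≈ 50.140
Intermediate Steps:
Z(h) = -39 + 13*h (Z(h) = (h - 3)*13 = (-3 + h)*13 = -39 + 13*h)
√(655 + Z(146)) = √(655 + (-39 + 13*146)) = √(655 + (-39 + 1898)) = √(655 + 1859) = √2514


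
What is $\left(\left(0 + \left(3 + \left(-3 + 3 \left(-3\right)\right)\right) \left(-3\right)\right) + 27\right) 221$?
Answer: $11934$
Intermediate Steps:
$\left(\left(0 + \left(3 + \left(-3 + 3 \left(-3\right)\right)\right) \left(-3\right)\right) + 27\right) 221 = \left(\left(0 + \left(3 - 12\right) \left(-3\right)\right) + 27\right) 221 = \left(\left(0 - -27\right) + 27\right) 221 = \left(\left(0 + 27\right) + 27\right) 221 = \left(27 + 27\right) 221 = 54 \cdot 221 = 11934$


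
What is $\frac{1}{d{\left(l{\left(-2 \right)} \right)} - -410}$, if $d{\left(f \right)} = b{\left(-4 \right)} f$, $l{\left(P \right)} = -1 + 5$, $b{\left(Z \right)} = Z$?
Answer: $\frac{1}{394} \approx 0.0025381$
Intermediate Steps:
$l{\left(P \right)} = 4$
$d{\left(f \right)} = - 4 f$
$\frac{1}{d{\left(l{\left(-2 \right)} \right)} - -410} = \frac{1}{\left(-4\right) 4 - -410} = \frac{1}{-16 + \left(-19 + 429\right)} = \frac{1}{-16 + 410} = \frac{1}{394}$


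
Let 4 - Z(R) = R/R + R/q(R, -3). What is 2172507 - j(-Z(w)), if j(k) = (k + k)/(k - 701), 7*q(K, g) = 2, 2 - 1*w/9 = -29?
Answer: 1184012421/545 ≈ 2.1725e+6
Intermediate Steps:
w = 279 (w = 18 - 9*(-29) = 18 + 261 = 279)
q(K, g) = 2/7 (q(K, g) = (⅐)*2 = 2/7)
Z(R) = 3 - 7*R/2 (Z(R) = 4 - (R/R + R/(2/7)) = 4 - (1 + R*(7/2)) = 4 - (1 + 7*R/2) = 4 + (-1 - 7*R/2) = 3 - 7*R/2)
j(k) = 2*k/(-701 + k) (j(k) = (2*k)/(-701 + k) = 2*k/(-701 + k))
2172507 - j(-Z(w)) = 2172507 - 2*(-(3 - 7/2*279))/(-701 - (3 - 7/2*279)) = 2172507 - 2*(-(3 - 1953/2))/(-701 - (3 - 1953/2)) = 2172507 - 2*(-1*(-1947/2))/(-701 - 1*(-1947/2)) = 2172507 - 2*1947/(2*(-701 + 1947/2)) = 2172507 - 2*1947/(2*545/2) = 2172507 - 2*1947*2/(2*545) = 2172507 - 1*3894/545 = 2172507 - 3894/545 = 1184012421/545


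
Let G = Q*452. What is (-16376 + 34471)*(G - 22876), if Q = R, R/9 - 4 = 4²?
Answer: 1058267980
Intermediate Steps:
R = 180 (R = 36 + 9*4² = 36 + 9*16 = 36 + 144 = 180)
Q = 180
G = 81360 (G = 180*452 = 81360)
(-16376 + 34471)*(G - 22876) = (-16376 + 34471)*(81360 - 22876) = 18095*58484 = 1058267980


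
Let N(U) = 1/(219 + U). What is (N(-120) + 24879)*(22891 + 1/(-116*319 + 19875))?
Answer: 965750773492636/1695771 ≈ 5.6951e+8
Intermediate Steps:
(N(-120) + 24879)*(22891 + 1/(-116*319 + 19875)) = (1/(219 - 120) + 24879)*(22891 + 1/(-116*319 + 19875)) = (1/99 + 24879)*(22891 + 1/(-37004 + 19875)) = (1/99 + 24879)*(22891 + 1/(-17129)) = 2463022*(22891 - 1/17129)/99 = (2463022/99)*(392099938/17129) = 965750773492636/1695771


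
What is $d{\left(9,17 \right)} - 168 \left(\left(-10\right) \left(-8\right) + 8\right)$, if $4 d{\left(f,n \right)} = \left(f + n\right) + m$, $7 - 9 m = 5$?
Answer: $- \frac{132997}{9} \approx -14777.0$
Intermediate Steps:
$m = \frac{2}{9}$ ($m = \frac{7}{9} - \frac{5}{9} = \frac{2}{9} \approx 0.22222$)
$d{\left(f,n \right)} = \frac{1}{18} + \frac{f}{4} + \frac{n}{4}$ ($d{\left(f,n \right)} = \frac{\left(f + n\right) + \frac{2}{9}}{4} = \frac{\frac{2}{9} + f + n}{4} = \frac{1}{18} + \frac{f}{4} + \frac{n}{4}$)
$d{\left(9,17 \right)} - 168 \left(\left(-10\right) \left(-8\right) + 8\right) = \left(\frac{1}{18} + \frac{1}{4} \cdot 9 + \frac{1}{4} \cdot 17\right) - 168 \left(\left(-10\right) \left(-8\right) + 8\right) = \left(\frac{1}{18} + \frac{9}{4} + \frac{17}{4}\right) - 168 \left(80 + 8\right) = \frac{59}{9} - 14784 = - \frac{132997}{9}$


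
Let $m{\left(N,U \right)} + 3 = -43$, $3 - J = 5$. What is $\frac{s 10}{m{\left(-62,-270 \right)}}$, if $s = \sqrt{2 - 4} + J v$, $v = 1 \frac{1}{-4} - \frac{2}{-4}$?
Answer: $\frac{5}{46} - \frac{5 i \sqrt{2}}{23} \approx 0.1087 - 0.30744 i$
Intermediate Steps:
$J = -2$ ($J = 3 - 5 = -2$)
$v = \frac{1}{4}$ ($v = 1 \left(- \frac{1}{4}\right) - - \frac{1}{2} = - \frac{1}{4} + \frac{1}{2} = \frac{1}{4} \approx 0.25$)
$m{\left(N,U \right)} = -46$ ($m{\left(N,U \right)} = -3 - 43 = -46$)
$s = - \frac{1}{2} + i \sqrt{2}$ ($s = \sqrt{2 - 4} - \frac{1}{2} = \sqrt{-2} - \frac{1}{2} = i \sqrt{2} - \frac{1}{2} = - \frac{1}{2} + i \sqrt{2} \approx -0.5 + 1.4142 i$)
$\frac{s 10}{m{\left(-62,-270 \right)}} = \frac{\left(- \frac{1}{2} + i \sqrt{2}\right) 10}{-46} = \left(-5 + 10 i \sqrt{2}\right) \left(- \frac{1}{46}\right) = \frac{5}{46} - \frac{5 i \sqrt{2}}{23}$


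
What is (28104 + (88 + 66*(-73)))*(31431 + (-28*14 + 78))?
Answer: 727328758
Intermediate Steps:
(28104 + (88 + 66*(-73)))*(31431 + (-28*14 + 78)) = (28104 + (88 - 4818))*(31431 + (-392 + 78)) = (28104 - 4730)*(31431 - 314) = 23374*31117 = 727328758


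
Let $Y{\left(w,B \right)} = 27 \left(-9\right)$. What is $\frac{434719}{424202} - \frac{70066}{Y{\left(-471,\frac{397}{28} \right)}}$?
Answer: $\frac{29827774049}{103081086} \approx 289.36$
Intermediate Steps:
$Y{\left(w,B \right)} = -243$
$\frac{434719}{424202} - \frac{70066}{Y{\left(-471,\frac{397}{28} \right)}} = \frac{434719}{424202} - \frac{70066}{-243} = 434719 \cdot \frac{1}{424202} - - \frac{70066}{243} = \frac{434719}{424202} + \frac{70066}{243} = \frac{29827774049}{103081086}$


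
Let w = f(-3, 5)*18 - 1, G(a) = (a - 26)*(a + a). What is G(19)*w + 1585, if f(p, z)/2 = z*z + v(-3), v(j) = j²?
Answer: -323733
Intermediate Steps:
G(a) = 2*a*(-26 + a) (G(a) = (-26 + a)*(2*a) = 2*a*(-26 + a))
f(p, z) = 18 + 2*z² (f(p, z) = 2*(z*z + (-3)²) = 2*(z² + 9) = 2*(9 + z²) = 18 + 2*z²)
w = 1223 (w = (18 + 2*5²)*18 - 1 = (18 + 2*25)*18 - 1 = (18 + 50)*18 - 1 = 68*18 - 1 = 1224 - 1 = 1223)
G(19)*w + 1585 = (2*19*(-26 + 19))*1223 + 1585 = (2*19*(-7))*1223 + 1585 = -266*1223 + 1585 = -325318 + 1585 = -323733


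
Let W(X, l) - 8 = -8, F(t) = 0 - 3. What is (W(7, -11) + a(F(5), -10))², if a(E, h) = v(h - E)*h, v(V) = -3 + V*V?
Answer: 211600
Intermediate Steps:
F(t) = -3
W(X, l) = 0 (W(X, l) = 8 - 8 = 0)
v(V) = -3 + V²
a(E, h) = h*(-3 + (h - E)²) (a(E, h) = (-3 + (h - E)²)*h = h*(-3 + (h - E)²))
(W(7, -11) + a(F(5), -10))² = (0 - 10*(-3 + (-3 - 1*(-10))²))² = (0 - 10*(-3 + (-3 + 10)²))² = (0 - 10*(-3 + 7²))² = (0 - 10*(-3 + 49))² = (0 - 10*46)² = (0 - 460)² = (-460)² = 211600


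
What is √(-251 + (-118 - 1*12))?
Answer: I*√381 ≈ 19.519*I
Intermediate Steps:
√(-251 + (-118 - 1*12)) = √(-251 + (-118 - 12)) = √(-251 - 130) = √(-381) = I*√381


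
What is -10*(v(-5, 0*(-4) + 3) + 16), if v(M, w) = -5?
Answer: -110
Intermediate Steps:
-10*(v(-5, 0*(-4) + 3) + 16) = -10*(-5 + 16) = -10*11 = -110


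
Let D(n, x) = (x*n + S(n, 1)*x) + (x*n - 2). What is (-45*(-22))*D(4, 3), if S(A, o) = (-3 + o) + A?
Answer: 27720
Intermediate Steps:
S(A, o) = -3 + A + o
D(n, x) = -2 + x*(-2 + n) + 2*n*x (D(n, x) = (x*n + (-3 + n + 1)*x) + (x*n - 2) = (n*x + (-2 + n)*x) + (n*x - 2) = (n*x + x*(-2 + n)) + (-2 + n*x) = -2 + x*(-2 + n) + 2*n*x)
(-45*(-22))*D(4, 3) = (-45*(-22))*(-2 - 2*3 + 3*4*3) = 990*(-2 - 6 + 36) = 990*28 = 27720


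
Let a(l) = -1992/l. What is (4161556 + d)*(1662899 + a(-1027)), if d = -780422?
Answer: 5774298160066510/1027 ≈ 5.6225e+12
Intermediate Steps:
(4161556 + d)*(1662899 + a(-1027)) = (4161556 - 780422)*(1662899 - 1992/(-1027)) = 3381134*(1662899 - 1992*(-1/1027)) = 3381134*(1662899 + 1992/1027) = 3381134*(1707799265/1027) = 5774298160066510/1027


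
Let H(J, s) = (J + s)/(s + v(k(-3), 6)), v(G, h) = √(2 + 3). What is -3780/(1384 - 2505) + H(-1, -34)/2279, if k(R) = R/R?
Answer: 9916761610/2940527609 + 35*√5/2623129 ≈ 3.3725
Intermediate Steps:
k(R) = 1
v(G, h) = √5
H(J, s) = (J + s)/(s + √5)
-3780/(1384 - 2505) + H(-1, -34)/2279 = -3780/(1384 - 2505) + ((-1 - 34)/(-34 + √5))/2279 = -3780/(-1121) + (-35/(-34 + √5))*(1/2279) = -3780*(-1/1121) - 35/(-34 + √5)*(1/2279) = 3780/1121 - 35/(2279*(-34 + √5))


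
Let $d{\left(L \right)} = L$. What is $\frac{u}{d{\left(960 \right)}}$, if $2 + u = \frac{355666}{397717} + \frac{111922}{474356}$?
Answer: $- \frac{82046653667}{90556533720960} \approx -0.00090603$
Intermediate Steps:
$u = - \frac{82046653667}{94329722626}$ ($u = -2 + \left(\frac{355666}{397717} + \frac{111922}{474356}\right) = -2 + \left(355666 \cdot \frac{1}{397717} + 111922 \cdot \frac{1}{474356}\right) = -2 + \left(\frac{355666}{397717} + \frac{55961}{237178}\right) = -2 + \frac{106612791585}{94329722626} = - \frac{82046653667}{94329722626} \approx -0.86979$)
$\frac{u}{d{\left(960 \right)}} = - \frac{82046653667}{94329722626 \cdot 960} = \left(- \frac{82046653667}{94329722626}\right) \frac{1}{960} = - \frac{82046653667}{90556533720960}$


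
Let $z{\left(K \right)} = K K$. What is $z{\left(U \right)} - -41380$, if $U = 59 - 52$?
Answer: $41429$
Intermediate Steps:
$U = 7$
$z{\left(K \right)} = K^{2}$
$z{\left(U \right)} - -41380 = 7^{2} - -41380 = 49 + 41380 = 41429$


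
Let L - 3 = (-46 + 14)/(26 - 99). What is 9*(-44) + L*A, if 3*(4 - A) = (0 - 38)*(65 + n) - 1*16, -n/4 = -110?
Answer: 1578998/73 ≈ 21630.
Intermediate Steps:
n = 440 (n = -4*(-110) = 440)
L = 251/73 (L = 3 + (-46 + 14)/(26 - 99) = 3 - 32/(-73) = 3 - 32*(-1/73) = 3 + 32/73 = 251/73 ≈ 3.4384)
A = 6406 (A = 4 - ((0 - 38)*(65 + 440) - 1*16)/3 = 4 - (-38*505 - 16)/3 = 4 - (-19190 - 16)/3 = 4 - ⅓*(-19206) = 4 + 6402 = 6406)
9*(-44) + L*A = 9*(-44) + (251/73)*6406 = -396 + 1607906/73 = 1578998/73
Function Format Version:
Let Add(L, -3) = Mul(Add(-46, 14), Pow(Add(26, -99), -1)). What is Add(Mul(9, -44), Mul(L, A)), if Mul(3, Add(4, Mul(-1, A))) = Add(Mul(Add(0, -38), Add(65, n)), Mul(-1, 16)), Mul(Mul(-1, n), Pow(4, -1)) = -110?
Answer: Rational(1578998, 73) ≈ 21630.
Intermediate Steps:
n = 440 (n = Mul(-4, -110) = 440)
L = Rational(251, 73) (L = Add(3, Mul(Add(-46, 14), Pow(Add(26, -99), -1))) = Add(3, Mul(-32, Pow(-73, -1))) = Add(3, Mul(-32, Rational(-1, 73))) = Add(3, Rational(32, 73)) = Rational(251, 73) ≈ 3.4384)
A = 6406 (A = Add(4, Mul(Rational(-1, 3), Add(Mul(Add(0, -38), Add(65, 440)), Mul(-1, 16)))) = Add(4, Mul(Rational(-1, 3), Add(Mul(-38, 505), -16))) = Add(4, Mul(Rational(-1, 3), Add(-19190, -16))) = Add(4, Mul(Rational(-1, 3), -19206)) = Add(4, 6402) = 6406)
Add(Mul(9, -44), Mul(L, A)) = Add(Mul(9, -44), Mul(Rational(251, 73), 6406)) = Add(-396, Rational(1607906, 73)) = Rational(1578998, 73)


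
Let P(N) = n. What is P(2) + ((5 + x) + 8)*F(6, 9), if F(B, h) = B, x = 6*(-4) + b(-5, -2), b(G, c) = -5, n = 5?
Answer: -91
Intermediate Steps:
x = -29 (x = 6*(-4) - 5 = -24 - 5 = -29)
P(N) = 5
P(2) + ((5 + x) + 8)*F(6, 9) = 5 + ((5 - 29) + 8)*6 = 5 + (-24 + 8)*6 = 5 - 16*6 = 5 - 96 = -91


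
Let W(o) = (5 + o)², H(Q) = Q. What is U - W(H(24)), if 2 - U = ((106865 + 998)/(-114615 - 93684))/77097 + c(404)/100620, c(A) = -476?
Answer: -413832498055127/493247717235 ≈ -839.00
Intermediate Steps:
U = 988832139508/493247717235 (U = 2 - (((106865 + 998)/(-114615 - 93684))/77097 - 476/100620) = 2 - ((107863/(-208299))*(1/77097) - 476*1/100620) = 2 - ((107863*(-1/208299))*(1/77097) - 119/25155) = 2 - (-15409/29757*1/77097 - 119/25155) = 2 - (-15409/2294175429 - 119/25155) = 2 - 1*(-2336705038/493247717235) = 2 + 2336705038/493247717235 = 988832139508/493247717235 ≈ 2.0047)
U - W(H(24)) = 988832139508/493247717235 - (5 + 24)² = 988832139508/493247717235 - 1*29² = 988832139508/493247717235 - 1*841 = 988832139508/493247717235 - 841 = -413832498055127/493247717235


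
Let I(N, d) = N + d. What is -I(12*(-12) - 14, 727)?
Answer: -569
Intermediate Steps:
-I(12*(-12) - 14, 727) = -((12*(-12) - 14) + 727) = -((-144 - 14) + 727) = -(-158 + 727) = -1*569 = -569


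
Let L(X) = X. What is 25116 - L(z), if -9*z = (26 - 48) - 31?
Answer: 225991/9 ≈ 25110.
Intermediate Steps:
z = 53/9 (z = -((26 - 48) - 31)/9 = -(-22 - 31)/9 = -⅑*(-53) = 53/9 ≈ 5.8889)
25116 - L(z) = 25116 - 1*53/9 = 25116 - 53/9 = 225991/9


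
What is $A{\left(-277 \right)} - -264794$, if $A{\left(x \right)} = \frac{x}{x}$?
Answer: $264795$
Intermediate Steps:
$A{\left(x \right)} = 1$
$A{\left(-277 \right)} - -264794 = 1 - -264794 = 1 + 264794 = 264795$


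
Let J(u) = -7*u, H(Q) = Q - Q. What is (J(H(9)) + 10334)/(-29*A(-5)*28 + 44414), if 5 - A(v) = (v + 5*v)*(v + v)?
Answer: 5167/141977 ≈ 0.036393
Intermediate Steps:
H(Q) = 0
A(v) = 5 - 12*v² (A(v) = 5 - (v + 5*v)*(v + v) = 5 - 6*v*2*v = 5 - 12*v²)
(J(H(9)) + 10334)/(-29*A(-5)*28 + 44414) = (-7*0 + 10334)/(-29*(5 - 12*(-5)²)*28 + 44414) = (0 + 10334)/(-29*(5 - 12*25)*28 + 44414) = 10334/(-29*(5 - 300)*28 + 44414) = 10334/(-29*(-295)*28 + 44414) = 10334/(8555*28 + 44414) = 10334/(239540 + 44414) = 10334/283954 = 10334*(1/283954) = 5167/141977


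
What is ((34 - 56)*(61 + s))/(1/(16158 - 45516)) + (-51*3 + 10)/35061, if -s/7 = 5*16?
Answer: -869221858439/2697 ≈ -3.2229e+8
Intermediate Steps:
s = -560 (s = -35*16 = -7*80 = -560)
((34 - 56)*(61 + s))/(1/(16158 - 45516)) + (-51*3 + 10)/35061 = ((34 - 56)*(61 - 560))/(1/(16158 - 45516)) + (-51*3 + 10)/35061 = (-22*(-499))/(1/(-29358)) + (-153 + 10)*(1/35061) = 10978/(-1/29358) - 143*1/35061 = 10978*(-29358) - 11/2697 = -322292124 - 11/2697 = -869221858439/2697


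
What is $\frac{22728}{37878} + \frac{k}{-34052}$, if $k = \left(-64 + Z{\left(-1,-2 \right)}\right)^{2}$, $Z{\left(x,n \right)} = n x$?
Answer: $\frac{26180451}{53742569} \approx 0.48715$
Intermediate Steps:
$k = 3844$ ($k = \left(-64 - -2\right)^{2} = \left(-64 + 2\right)^{2} = \left(-62\right)^{2} = 3844$)
$\frac{22728}{37878} + \frac{k}{-34052} = \frac{22728}{37878} + \frac{3844}{-34052} = 22728 \cdot \frac{1}{37878} + 3844 \left(- \frac{1}{34052}\right) = \frac{3788}{6313} - \frac{961}{8513} = \frac{26180451}{53742569}$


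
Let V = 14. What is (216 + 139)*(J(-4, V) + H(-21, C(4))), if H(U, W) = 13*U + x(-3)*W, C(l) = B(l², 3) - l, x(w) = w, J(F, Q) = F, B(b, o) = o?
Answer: -97270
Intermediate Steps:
C(l) = 3 - l
H(U, W) = -3*W + 13*U (H(U, W) = 13*U - 3*W = -3*W + 13*U)
(216 + 139)*(J(-4, V) + H(-21, C(4))) = (216 + 139)*(-4 + (-3*(3 - 1*4) + 13*(-21))) = 355*(-4 + (-3*(3 - 4) - 273)) = 355*(-4 + (-3*(-1) - 273)) = 355*(-4 + (3 - 273)) = 355*(-4 - 270) = 355*(-274) = -97270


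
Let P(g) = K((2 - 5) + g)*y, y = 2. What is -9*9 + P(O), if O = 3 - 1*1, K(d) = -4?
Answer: -89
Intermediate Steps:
O = 2 (O = 3 - 1 = 2)
P(g) = -8 (P(g) = -4*2 = -8)
-9*9 + P(O) = -9*9 - 8 = -81 - 8 = -89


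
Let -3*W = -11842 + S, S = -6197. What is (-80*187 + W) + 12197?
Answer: 3250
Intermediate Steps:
W = 6013 (W = -(-11842 - 6197)/3 = -⅓*(-18039) = 6013)
(-80*187 + W) + 12197 = (-80*187 + 6013) + 12197 = (-14960 + 6013) + 12197 = -8947 + 12197 = 3250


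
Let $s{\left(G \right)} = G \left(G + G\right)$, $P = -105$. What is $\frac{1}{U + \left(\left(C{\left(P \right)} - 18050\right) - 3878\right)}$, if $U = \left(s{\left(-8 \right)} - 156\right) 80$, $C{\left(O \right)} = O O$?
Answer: $- \frac{1}{13143} \approx -7.6086 \cdot 10^{-5}$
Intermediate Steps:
$s{\left(G \right)} = 2 G^{2}$ ($s{\left(G \right)} = G 2 G = 2 G^{2}$)
$C{\left(O \right)} = O^{2}$
$U = -2240$ ($U = \left(2 \left(-8\right)^{2} - 156\right) 80 = \left(2 \cdot 64 - 156\right) 80 = \left(128 - 156\right) 80 = \left(-28\right) 80 = -2240$)
$\frac{1}{U + \left(\left(C{\left(P \right)} - 18050\right) - 3878\right)} = \frac{1}{-2240 - \left(21928 - 11025\right)} = \frac{1}{-2240 + \left(\left(11025 - 18050\right) - 3878\right)} = \frac{1}{-2240 - 10903} = \frac{1}{-13143} = - \frac{1}{13143}$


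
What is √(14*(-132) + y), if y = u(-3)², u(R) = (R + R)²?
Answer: 2*I*√138 ≈ 23.495*I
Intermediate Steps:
u(R) = 4*R² (u(R) = (2*R)² = 4*R²)
y = 1296 (y = (4*(-3)²)² = (4*9)² = 36² = 1296)
√(14*(-132) + y) = √(14*(-132) + 1296) = √(-1848 + 1296) = √(-552) = 2*I*√138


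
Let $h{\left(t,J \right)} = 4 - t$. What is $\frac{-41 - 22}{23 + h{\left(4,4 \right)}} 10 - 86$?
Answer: $- \frac{2608}{23} \approx -113.39$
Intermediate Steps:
$\frac{-41 - 22}{23 + h{\left(4,4 \right)}} 10 - 86 = \frac{-41 - 22}{23 + \left(4 - 4\right)} 10 - 86 = - \frac{63}{23 + \left(4 - 4\right)} 10 - 86 = - \frac{63}{23 + 0} \cdot 10 - 86 = - \frac{63}{23} \cdot 10 - 86 = \left(-63\right) \frac{1}{23} \cdot 10 - 86 = \left(- \frac{63}{23}\right) 10 - 86 = - \frac{630}{23} - 86 = - \frac{2608}{23}$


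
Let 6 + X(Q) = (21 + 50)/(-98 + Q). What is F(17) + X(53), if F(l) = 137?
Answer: 5824/45 ≈ 129.42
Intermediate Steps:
X(Q) = -6 + 71/(-98 + Q) (X(Q) = -6 + (21 + 50)/(-98 + Q) = -6 + 71/(-98 + Q))
F(17) + X(53) = 137 + (659 - 6*53)/(-98 + 53) = 137 + (659 - 318)/(-45) = 137 - 1/45*341 = 137 - 341/45 = 5824/45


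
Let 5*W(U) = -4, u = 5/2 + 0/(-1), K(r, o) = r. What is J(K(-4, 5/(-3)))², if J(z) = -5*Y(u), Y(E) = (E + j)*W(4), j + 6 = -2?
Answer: 484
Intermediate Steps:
u = 5/2 (u = 5*(½) + 0*(-1) = 5/2 + 0 = 5/2 ≈ 2.5000)
j = -8 (j = -6 - 2 = -8)
W(U) = -⅘ (W(U) = (⅕)*(-4) = -⅘)
Y(E) = 32/5 - 4*E/5 (Y(E) = (E - 8)*(-⅘) = (-8 + E)*(-⅘) = 32/5 - 4*E/5)
J(z) = -22 (J(z) = -5*(32/5 - ⅘*5/2) = -5*(32/5 - 2) = -5*22/5 = -22)
J(K(-4, 5/(-3)))² = (-22)² = 484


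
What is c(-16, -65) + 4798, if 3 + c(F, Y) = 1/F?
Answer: 76719/16 ≈ 4794.9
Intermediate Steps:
c(F, Y) = -3 + 1/F
c(-16, -65) + 4798 = (-3 + 1/(-16)) + 4798 = (-3 - 1/16) + 4798 = -49/16 + 4798 = 76719/16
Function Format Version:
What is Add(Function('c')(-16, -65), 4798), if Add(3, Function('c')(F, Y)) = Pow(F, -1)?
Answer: Rational(76719, 16) ≈ 4794.9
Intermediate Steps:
Function('c')(F, Y) = Add(-3, Pow(F, -1))
Add(Function('c')(-16, -65), 4798) = Add(Add(-3, Pow(-16, -1)), 4798) = Add(Add(-3, Rational(-1, 16)), 4798) = Add(Rational(-49, 16), 4798) = Rational(76719, 16)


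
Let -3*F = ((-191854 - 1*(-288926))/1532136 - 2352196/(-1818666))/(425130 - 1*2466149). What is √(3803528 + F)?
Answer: 3496*√485415243717542558777332780597117/39494336342048451 ≈ 1950.3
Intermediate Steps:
F = 78758869096/355449027078436059 (F = -((-191854 - 1*(-288926))/1532136 - 2352196/(-1818666))/(3*(425130 - 1*2466149)) = -((-191854 + 288926)*(1/1532136) - 2352196*(-1/1818666))/(3*(425130 - 2466149)) = -(97072*(1/1532136) + 1176098/909333)/(3*(-2041019)) = -(12134/191517 + 1176098/909333)*(-1)/(3*2041019) = -78758869096*(-1)/(174152728161*2041019) = -⅓*(-78758869096/118483009026145353) = 78758869096/355449027078436059 ≈ 2.2158e-7)
√(3803528 + F) = √(3803528 + 78758869096/355449027078436059) = √(1351960327065668505485248/355449027078436059) = 3496*√485415243717542558777332780597117/39494336342048451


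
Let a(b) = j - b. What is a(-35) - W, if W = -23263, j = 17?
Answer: 23315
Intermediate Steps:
a(b) = 17 - b
a(-35) - W = (17 - 1*(-35)) - 1*(-23263) = (17 + 35) + 23263 = 52 + 23263 = 23315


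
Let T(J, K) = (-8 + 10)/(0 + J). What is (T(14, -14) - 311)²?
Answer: 4734976/49 ≈ 96632.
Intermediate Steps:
T(J, K) = 2/J
(T(14, -14) - 311)² = (2/14 - 311)² = (2*(1/14) - 311)² = (⅐ - 311)² = (-2176/7)² = 4734976/49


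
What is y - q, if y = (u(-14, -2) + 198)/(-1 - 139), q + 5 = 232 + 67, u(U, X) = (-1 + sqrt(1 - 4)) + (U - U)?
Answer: -41357/140 - I*sqrt(3)/140 ≈ -295.41 - 0.012372*I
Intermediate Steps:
u(U, X) = -1 + I*sqrt(3) (u(U, X) = (-1 + sqrt(-3)) + 0 = (-1 + I*sqrt(3)) + 0 = -1 + I*sqrt(3))
q = 294 (q = -5 + (232 + 67) = -5 + 299 = 294)
y = -197/140 - I*sqrt(3)/140 (y = ((-1 + I*sqrt(3)) + 198)/(-1 - 139) = (197 + I*sqrt(3))/(-140) = (197 + I*sqrt(3))*(-1/140) = -197/140 - I*sqrt(3)/140 ≈ -1.4071 - 0.012372*I)
y - q = (-197/140 - I*sqrt(3)/140) - 1*294 = (-197/140 - I*sqrt(3)/140) - 294 = -41357/140 - I*sqrt(3)/140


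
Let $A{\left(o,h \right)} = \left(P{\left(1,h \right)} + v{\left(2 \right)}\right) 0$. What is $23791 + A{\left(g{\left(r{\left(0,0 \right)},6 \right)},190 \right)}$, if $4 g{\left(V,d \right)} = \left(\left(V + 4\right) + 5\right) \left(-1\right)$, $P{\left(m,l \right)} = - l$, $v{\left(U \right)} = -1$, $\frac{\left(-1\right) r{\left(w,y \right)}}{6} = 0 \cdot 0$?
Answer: $23791$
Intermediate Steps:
$r{\left(w,y \right)} = 0$ ($r{\left(w,y \right)} = - 6 \cdot 0 \cdot 0 = \left(-6\right) 0 = 0$)
$g{\left(V,d \right)} = - \frac{9}{4} - \frac{V}{4}$ ($g{\left(V,d \right)} = \frac{\left(\left(V + 4\right) + 5\right) \left(-1\right)}{4} = \frac{\left(\left(4 + V\right) + 5\right) \left(-1\right)}{4} = \frac{\left(9 + V\right) \left(-1\right)}{4} = \frac{-9 - V}{4} = - \frac{9}{4} - \frac{V}{4}$)
$A{\left(o,h \right)} = 0$ ($A{\left(o,h \right)} = \left(- h - 1\right) 0 = \left(-1 - h\right) 0 = 0$)
$23791 + A{\left(g{\left(r{\left(0,0 \right)},6 \right)},190 \right)} = 23791 + 0 = 23791$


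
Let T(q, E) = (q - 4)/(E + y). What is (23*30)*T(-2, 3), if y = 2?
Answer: -828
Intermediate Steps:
T(q, E) = (-4 + q)/(2 + E) (T(q, E) = (q - 4)/(E + 2) = (-4 + q)/(2 + E))
(23*30)*T(-2, 3) = (23*30)*((-4 - 2)/(2 + 3)) = 690*(-6/5) = -828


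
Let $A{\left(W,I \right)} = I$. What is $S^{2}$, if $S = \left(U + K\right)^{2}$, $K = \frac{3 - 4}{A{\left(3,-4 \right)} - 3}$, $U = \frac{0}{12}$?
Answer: $\frac{1}{2401} \approx 0.00041649$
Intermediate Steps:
$U = 0$ ($U = 0 \cdot \frac{1}{12} = 0$)
$K = \frac{1}{7}$ ($K = \frac{3 - 4}{-4 - 3} = - \frac{1}{-7} = \left(-1\right) \left(- \frac{1}{7}\right) = \frac{1}{7} \approx 0.14286$)
$S = \frac{1}{49}$ ($S = \left(0 + \frac{1}{7}\right)^{2} = \left(\frac{1}{7}\right)^{2} = \frac{1}{49} \approx 0.020408$)
$S^{2} = \left(\frac{1}{49}\right)^{2} = \frac{1}{2401}$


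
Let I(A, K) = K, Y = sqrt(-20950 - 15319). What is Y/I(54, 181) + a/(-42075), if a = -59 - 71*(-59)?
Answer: -826/8415 + I*sqrt(36269)/181 ≈ -0.098158 + 1.0522*I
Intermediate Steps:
a = 4130 (a = -59 + 4189 = 4130)
Y = I*sqrt(36269) (Y = sqrt(-36269) = I*sqrt(36269) ≈ 190.44*I)
Y/I(54, 181) + a/(-42075) = (I*sqrt(36269))/181 + 4130/(-42075) = (I*sqrt(36269))*(1/181) + 4130*(-1/42075) = I*sqrt(36269)/181 - 826/8415 = -826/8415 + I*sqrt(36269)/181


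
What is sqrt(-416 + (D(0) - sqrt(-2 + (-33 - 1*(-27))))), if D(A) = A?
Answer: sqrt(-416 - 2*I*sqrt(2)) ≈ 0.06934 - 20.396*I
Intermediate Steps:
sqrt(-416 + (D(0) - sqrt(-2 + (-33 - 1*(-27))))) = sqrt(-416 + (0 - sqrt(-2 + (-33 - 1*(-27))))) = sqrt(-416 + (0 - sqrt(-2 + (-33 + 27)))) = sqrt(-416 + (0 - sqrt(-2 - 6))) = sqrt(-416 + (0 - sqrt(-8))) = sqrt(-416 + (0 - 2*I*sqrt(2))) = sqrt(-416 - 2*I*sqrt(2))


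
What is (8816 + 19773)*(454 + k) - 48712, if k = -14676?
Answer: -406641470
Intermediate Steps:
(8816 + 19773)*(454 + k) - 48712 = (8816 + 19773)*(454 - 14676) - 48712 = 28589*(-14222) - 48712 = -406592758 - 48712 = -406641470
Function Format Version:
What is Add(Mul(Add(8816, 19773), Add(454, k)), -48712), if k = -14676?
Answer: -406641470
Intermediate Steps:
Add(Mul(Add(8816, 19773), Add(454, k)), -48712) = Add(Mul(Add(8816, 19773), Add(454, -14676)), -48712) = Add(Mul(28589, -14222), -48712) = Add(-406592758, -48712) = -406641470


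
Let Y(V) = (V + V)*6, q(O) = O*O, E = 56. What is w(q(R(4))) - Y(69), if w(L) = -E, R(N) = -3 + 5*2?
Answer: -884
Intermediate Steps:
R(N) = 7 (R(N) = -3 + 10 = 7)
q(O) = O**2
Y(V) = 12*V (Y(V) = (2*V)*6 = 12*V)
w(L) = -56 (w(L) = -1*56 = -56)
w(q(R(4))) - Y(69) = -56 - 12*69 = -56 - 1*828 = -56 - 828 = -884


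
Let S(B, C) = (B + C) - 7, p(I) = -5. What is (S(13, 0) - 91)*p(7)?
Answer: 425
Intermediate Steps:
S(B, C) = -7 + B + C
(S(13, 0) - 91)*p(7) = ((-7 + 13 + 0) - 91)*(-5) = (6 - 91)*(-5) = -85*(-5) = 425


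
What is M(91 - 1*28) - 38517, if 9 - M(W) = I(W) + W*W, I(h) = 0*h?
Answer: -42477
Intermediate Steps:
I(h) = 0
M(W) = 9 - W**2 (M(W) = 9 - (0 + W*W) = 9 - (0 + W**2) = 9 - W**2)
M(91 - 1*28) - 38517 = (9 - (91 - 1*28)**2) - 38517 = (9 - (91 - 28)**2) - 38517 = (9 - 1*63**2) - 38517 = (9 - 1*3969) - 38517 = (9 - 3969) - 38517 = -3960 - 38517 = -42477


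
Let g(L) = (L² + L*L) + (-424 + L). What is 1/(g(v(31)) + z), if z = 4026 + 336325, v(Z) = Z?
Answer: 1/341880 ≈ 2.9250e-6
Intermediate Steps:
z = 340351
g(L) = -424 + L + 2*L² (g(L) = (L² + L²) + (-424 + L) = 2*L² + (-424 + L) = -424 + L + 2*L²)
1/(g(v(31)) + z) = 1/((-424 + 31 + 2*31²) + 340351) = 1/((-424 + 31 + 2*961) + 340351) = 1/((-424 + 31 + 1922) + 340351) = 1/(1529 + 340351) = 1/341880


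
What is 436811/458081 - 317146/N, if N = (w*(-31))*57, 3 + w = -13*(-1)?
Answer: 76498503598/4047145635 ≈ 18.902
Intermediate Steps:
w = 10 (w = -3 - 13*(-1) = -3 + 13 = 10)
N = -17670 (N = (10*(-31))*57 = -310*57 = -17670)
436811/458081 - 317146/N = 436811/458081 - 317146/(-17670) = 436811*(1/458081) - 317146*(-1/17670) = 436811/458081 + 158573/8835 = 76498503598/4047145635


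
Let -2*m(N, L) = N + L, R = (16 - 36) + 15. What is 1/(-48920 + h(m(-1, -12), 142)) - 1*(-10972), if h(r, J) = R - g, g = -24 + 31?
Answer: 536881903/48932 ≈ 10972.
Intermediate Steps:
R = -5 (R = -20 + 15 = -5)
g = 7
m(N, L) = -L/2 - N/2 (m(N, L) = -(N + L)/2 = -(L + N)/2 = -L/2 - N/2)
h(r, J) = -12 (h(r, J) = -5 - 1*7 = -5 - 7 = -12)
1/(-48920 + h(m(-1, -12), 142)) - 1*(-10972) = 1/(-48920 - 12) - 1*(-10972) = 1/(-48932) + 10972 = -1/48932 + 10972 = 536881903/48932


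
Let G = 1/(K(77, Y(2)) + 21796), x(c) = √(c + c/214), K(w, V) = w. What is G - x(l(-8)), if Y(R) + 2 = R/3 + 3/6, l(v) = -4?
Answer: 1/21873 - I*√46010/107 ≈ 4.5718e-5 - 2.0047*I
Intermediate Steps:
Y(R) = -3/2 + R/3 (Y(R) = -2 + (R/3 + 3/6) = -2 + (R*(⅓) + 3*(⅙)) = -2 + (R/3 + ½) = -2 + (½ + R/3) = -3/2 + R/3)
x(c) = √46010*√c/214 (x(c) = √(c + c*(1/214)) = √(c + c/214) = √(215*c/214) = √46010*√c/214)
G = 1/21873 (G = 1/(77 + 21796) = 1/21873 ≈ 4.5718e-5)
G - x(l(-8)) = 1/21873 - √46010*√(-4)/214 = 1/21873 - √46010*2*I/214 = 1/21873 - I*√46010/107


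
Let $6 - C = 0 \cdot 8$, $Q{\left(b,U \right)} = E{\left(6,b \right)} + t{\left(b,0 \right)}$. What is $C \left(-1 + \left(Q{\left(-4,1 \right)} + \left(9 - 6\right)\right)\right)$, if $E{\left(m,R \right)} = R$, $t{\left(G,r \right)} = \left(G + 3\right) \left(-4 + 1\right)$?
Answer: $6$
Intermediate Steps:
$t{\left(G,r \right)} = -9 - 3 G$ ($t{\left(G,r \right)} = \left(3 + G\right) \left(-3\right) = -9 - 3 G$)
$Q{\left(b,U \right)} = -9 - 2 b$ ($Q{\left(b,U \right)} = b - \left(9 + 3 b\right) = -9 - 2 b$)
$C = 6$ ($C = 6 - 0 \cdot 8 = 6 - 0 = 6 + 0 = 6$)
$C \left(-1 + \left(Q{\left(-4,1 \right)} + \left(9 - 6\right)\right)\right) = 6 \left(-1 + \left(\left(-9 - -8\right) + \left(9 - 6\right)\right)\right) = 6 \left(-1 + \left(\left(-9 + 8\right) + 3\right)\right) = 6 \left(-1 + \left(-1 + 3\right)\right) = 6 \left(-1 + 2\right) = 6 \cdot 1 = 6$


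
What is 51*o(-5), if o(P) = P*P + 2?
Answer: 1377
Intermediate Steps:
o(P) = 2 + P² (o(P) = P² + 2 = 2 + P²)
51*o(-5) = 51*(2 + (-5)²) = 51*(2 + 25) = 51*27 = 1377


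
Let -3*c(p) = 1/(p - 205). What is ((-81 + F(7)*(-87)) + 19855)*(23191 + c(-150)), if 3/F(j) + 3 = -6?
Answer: 163034244016/355 ≈ 4.5925e+8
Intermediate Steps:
F(j) = -⅓ (F(j) = 3/(-3 - 6) = 3/(-9) = 3*(-⅑) = -⅓)
c(p) = -1/(3*(-205 + p)) (c(p) = -1/(3*(p - 205)) = -1/(3*(-205 + p)))
((-81 + F(7)*(-87)) + 19855)*(23191 + c(-150)) = ((-81 - ⅓*(-87)) + 19855)*(23191 - 1/(-615 + 3*(-150))) = ((-81 + 29) + 19855)*(23191 - 1/(-615 - 450)) = (-52 + 19855)*(23191 - 1/(-1065)) = 19803*(23191 - 1*(-1/1065)) = 19803*(23191 + 1/1065) = 19803*(24698416/1065) = 163034244016/355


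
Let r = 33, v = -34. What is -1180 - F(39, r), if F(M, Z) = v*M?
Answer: 146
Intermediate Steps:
F(M, Z) = -34*M
-1180 - F(39, r) = -1180 - (-34)*39 = -1180 - 1*(-1326) = -1180 + 1326 = 146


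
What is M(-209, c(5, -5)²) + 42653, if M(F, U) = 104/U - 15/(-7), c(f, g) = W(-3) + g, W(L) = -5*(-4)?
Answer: 67182578/1575 ≈ 42656.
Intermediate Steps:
W(L) = 20
c(f, g) = 20 + g
M(F, U) = 15/7 + 104/U (M(F, U) = 104/U - 15*(-⅐) = 104/U + 15/7 = 15/7 + 104/U)
M(-209, c(5, -5)²) + 42653 = (15/7 + 104/((20 - 5)²)) + 42653 = (15/7 + 104/(15²)) + 42653 = (15/7 + 104/225) + 42653 = 4103/1575 + 42653 = 67182578/1575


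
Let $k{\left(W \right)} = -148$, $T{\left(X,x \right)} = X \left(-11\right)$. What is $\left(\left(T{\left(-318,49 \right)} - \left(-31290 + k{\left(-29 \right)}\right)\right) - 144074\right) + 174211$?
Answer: $65073$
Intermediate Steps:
$T{\left(X,x \right)} = - 11 X$
$\left(\left(T{\left(-318,49 \right)} - \left(-31290 + k{\left(-29 \right)}\right)\right) - 144074\right) + 174211 = \left(\left(\left(-11\right) \left(-318\right) + \left(6730 + \left(24560 - -148\right)\right)\right) - 144074\right) + 174211 = \left(\left(3498 + \left(6730 + \left(24560 + 148\right)\right)\right) - 144074\right) + 174211 = \left(\left(3498 + \left(6730 + 24708\right)\right) - 144074\right) + 174211 = \left(\left(3498 + 31438\right) - 144074\right) + 174211 = \left(34936 - 144074\right) + 174211 = -109138 + 174211 = 65073$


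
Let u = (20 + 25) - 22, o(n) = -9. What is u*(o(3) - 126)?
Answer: -3105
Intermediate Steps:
u = 23 (u = 45 - 22 = 23)
u*(o(3) - 126) = 23*(-9 - 126) = 23*(-135) = -3105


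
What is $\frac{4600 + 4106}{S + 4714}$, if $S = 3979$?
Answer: $\frac{8706}{8693} \approx 1.0015$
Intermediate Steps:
$\frac{4600 + 4106}{S + 4714} = \frac{4600 + 4106}{3979 + 4714} = \frac{8706}{8693}$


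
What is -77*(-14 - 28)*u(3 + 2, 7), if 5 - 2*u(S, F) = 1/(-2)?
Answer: 17787/2 ≈ 8893.5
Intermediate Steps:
u(S, F) = 11/4 (u(S, F) = 5/2 - ½/(-2) = 5/2 - ½*(-½) = 5/2 + ¼ = 11/4)
-77*(-14 - 28)*u(3 + 2, 7) = -77*(-14 - 28)*11/4 = -(-3234)*11/4 = -77*(-231/2) = 17787/2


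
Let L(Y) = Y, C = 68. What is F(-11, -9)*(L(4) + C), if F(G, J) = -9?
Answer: -648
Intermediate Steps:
F(-11, -9)*(L(4) + C) = -9*(4 + 68) = -9*72 = -648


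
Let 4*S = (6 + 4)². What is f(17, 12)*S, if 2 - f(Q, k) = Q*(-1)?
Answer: 475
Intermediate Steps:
f(Q, k) = 2 + Q (f(Q, k) = 2 - Q*(-1) = 2 - (-1)*Q = 2 + Q)
S = 25 (S = (6 + 4)²/4 = (¼)*10² = (¼)*100 = 25)
f(17, 12)*S = (2 + 17)*25 = 19*25 = 475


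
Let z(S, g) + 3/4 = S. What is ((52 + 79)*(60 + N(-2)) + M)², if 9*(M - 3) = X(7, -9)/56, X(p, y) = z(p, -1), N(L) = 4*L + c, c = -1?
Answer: 181574789550961/4064256 ≈ 4.4676e+7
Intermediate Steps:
z(S, g) = -¾ + S
N(L) = -1 + 4*L (N(L) = 4*L - 1 = -1 + 4*L)
X(p, y) = -¾ + p
M = 6073/2016 (M = 3 + ((-¾ + 7)/56)/9 = 3 + ((25/4)*(1/56))/9 = 3 + (⅑)*(25/224) = 3 + 25/2016 = 6073/2016 ≈ 3.0124)
((52 + 79)*(60 + N(-2)) + M)² = ((52 + 79)*(60 + (-1 + 4*(-2))) + 6073/2016)² = (131*(60 + (-1 - 8)) + 6073/2016)² = (131*(60 - 9) + 6073/2016)² = (131*51 + 6073/2016)² = (6681 + 6073/2016)² = (13474969/2016)² = 181574789550961/4064256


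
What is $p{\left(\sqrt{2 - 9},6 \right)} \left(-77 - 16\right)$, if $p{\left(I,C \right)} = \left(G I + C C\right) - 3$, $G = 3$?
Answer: $-3069 - 279 i \sqrt{7} \approx -3069.0 - 738.17 i$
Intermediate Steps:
$p{\left(I,C \right)} = -3 + C^{2} + 3 I$ ($p{\left(I,C \right)} = \left(3 I + C C\right) - 3 = \left(3 I + C^{2}\right) - 3 = \left(C^{2} + 3 I\right) - 3 = -3 + C^{2} + 3 I$)
$p{\left(\sqrt{2 - 9},6 \right)} \left(-77 - 16\right) = \left(-3 + 6^{2} + 3 \sqrt{2 - 9}\right) \left(-77 - 16\right) = \left(-3 + 36 + 3 \sqrt{-7}\right) \left(-93\right) = \left(-3 + 36 + 3 i \sqrt{7}\right) \left(-93\right) = \left(33 + 3 i \sqrt{7}\right) \left(-93\right) = -3069 - 279 i \sqrt{7}$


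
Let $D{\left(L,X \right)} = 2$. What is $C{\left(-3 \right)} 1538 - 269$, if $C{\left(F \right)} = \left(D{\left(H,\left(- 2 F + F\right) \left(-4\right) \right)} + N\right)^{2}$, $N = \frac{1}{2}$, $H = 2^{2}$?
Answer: $\frac{18687}{2} \approx 9343.5$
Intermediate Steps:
$H = 4$
$N = \frac{1}{2} \approx 0.5$
$C{\left(F \right)} = \frac{25}{4}$ ($C{\left(F \right)} = \left(2 + \frac{1}{2}\right)^{2} = \left(\frac{5}{2}\right)^{2} = \frac{25}{4}$)
$C{\left(-3 \right)} 1538 - 269 = \frac{25}{4} \cdot 1538 - 269 = \frac{19225}{2} - 269 = \frac{18687}{2}$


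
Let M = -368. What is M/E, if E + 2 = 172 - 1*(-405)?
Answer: -16/25 ≈ -0.64000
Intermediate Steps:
E = 575 (E = -2 + (172 - 1*(-405)) = -2 + (172 + 405) = -2 + 577 = 575)
M/E = -368/575 = -368*1/575 = -16/25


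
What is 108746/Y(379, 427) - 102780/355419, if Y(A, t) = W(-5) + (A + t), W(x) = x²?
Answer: 4284998266/32817021 ≈ 130.57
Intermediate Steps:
Y(A, t) = 25 + A + t (Y(A, t) = (-5)² + (A + t) = 25 + (A + t) = 25 + A + t)
108746/Y(379, 427) - 102780/355419 = 108746/(25 + 379 + 427) - 102780/355419 = 108746/831 - 102780*1/355419 = 108746*(1/831) - 11420/39491 = 108746/831 - 11420/39491 = 4284998266/32817021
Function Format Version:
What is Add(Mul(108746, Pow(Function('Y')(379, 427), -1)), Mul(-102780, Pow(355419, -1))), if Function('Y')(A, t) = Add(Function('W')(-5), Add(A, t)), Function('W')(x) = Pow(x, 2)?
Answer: Rational(4284998266, 32817021) ≈ 130.57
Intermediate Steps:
Function('Y')(A, t) = Add(25, A, t) (Function('Y')(A, t) = Add(Pow(-5, 2), Add(A, t)) = Add(25, Add(A, t)) = Add(25, A, t))
Add(Mul(108746, Pow(Function('Y')(379, 427), -1)), Mul(-102780, Pow(355419, -1))) = Add(Mul(108746, Pow(Add(25, 379, 427), -1)), Mul(-102780, Pow(355419, -1))) = Add(Mul(108746, Pow(831, -1)), Mul(-102780, Rational(1, 355419))) = Add(Mul(108746, Rational(1, 831)), Rational(-11420, 39491)) = Add(Rational(108746, 831), Rational(-11420, 39491)) = Rational(4284998266, 32817021)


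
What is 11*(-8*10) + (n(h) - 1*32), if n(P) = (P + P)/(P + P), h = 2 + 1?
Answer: -911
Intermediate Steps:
h = 3
n(P) = 1 (n(P) = (2*P)/((2*P)) = (2*P)*(1/(2*P)) = 1)
11*(-8*10) + (n(h) - 1*32) = 11*(-8*10) + (1 - 1*32) = 11*(-80) + (1 - 32) = -880 - 31 = -911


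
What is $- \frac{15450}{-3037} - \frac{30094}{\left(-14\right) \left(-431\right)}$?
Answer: $\frac{914911}{9162629} \approx 0.099852$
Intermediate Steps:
$- \frac{15450}{-3037} - \frac{30094}{\left(-14\right) \left(-431\right)} = \left(-15450\right) \left(- \frac{1}{3037}\right) - \frac{30094}{6034} = \frac{15450}{3037} - \frac{15047}{3017} = \frac{914911}{9162629}$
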